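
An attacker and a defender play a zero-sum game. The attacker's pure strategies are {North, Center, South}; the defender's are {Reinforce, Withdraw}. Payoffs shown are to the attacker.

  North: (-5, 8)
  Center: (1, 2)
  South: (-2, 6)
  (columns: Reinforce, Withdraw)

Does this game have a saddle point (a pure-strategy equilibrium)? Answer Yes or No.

Yes

Row minima: North → -5, Center → 1, South → -2; maximin = 1.
Column maxima: Reinforce → 1, Withdraw → 8; minimax = 1.
maximin = minimax = 1, so a saddle point exists.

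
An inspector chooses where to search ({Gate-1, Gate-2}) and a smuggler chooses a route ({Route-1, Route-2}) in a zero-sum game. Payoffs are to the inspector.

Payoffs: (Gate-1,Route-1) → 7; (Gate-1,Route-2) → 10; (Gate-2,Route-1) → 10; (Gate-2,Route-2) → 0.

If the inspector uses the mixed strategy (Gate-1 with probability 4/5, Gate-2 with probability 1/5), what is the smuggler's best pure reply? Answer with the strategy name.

Route-1

If the smuggler plays Route-1, the inspector's expected payoff is (4/5)·7 + (1/5)·10 = 38/5.
If the smuggler plays Route-2, the inspector's expected payoff is (4/5)·10 + (1/5)·0 = 8.
The smuggler minimizes the inspector's payoff; the smallest is 38/5, so the best response is Route-1.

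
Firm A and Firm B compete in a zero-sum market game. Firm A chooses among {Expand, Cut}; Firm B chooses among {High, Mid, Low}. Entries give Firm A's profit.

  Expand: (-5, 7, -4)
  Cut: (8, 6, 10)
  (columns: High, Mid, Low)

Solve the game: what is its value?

43/7

Row minima: Expand → -5, Cut → 6; maximin = 6.
Column maxima: High → 8, Mid → 7, Low → 10; minimax = 7.
6 ≠ 7, so there is no saddle point; optimal play is mixed.
Low is strictly dominated by High (it gives Firm A strictly more in every row), so Firm B never plays it.
On the remaining 2×2 (Expand, Cut vs High, Mid):
Let Firm A play Expand with probability p. Expected payoff against High: (-5)p + 8(1−p) = −13p + 8; against Mid: 7p + 6(1−p) = p + 6.
Setting these equal: −13p + 8 = p + 6 ⇒ −14p = -2 ⇒ p = 1/7, and the value is (-13)·(1/7) + 8 = 43/7.
For Firm B: with q = P(High), equating Expand's and Cut's payoffs gives −12q + 7 = 2q + 6 ⇒ q = 1/14.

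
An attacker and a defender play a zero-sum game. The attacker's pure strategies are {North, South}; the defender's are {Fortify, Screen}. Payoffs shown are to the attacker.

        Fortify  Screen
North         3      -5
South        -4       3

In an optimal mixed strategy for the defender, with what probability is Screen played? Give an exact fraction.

7/15

Row minima: North → -5, South → -4; maximin = -4.
Column maxima: Fortify → 3, Screen → 3; minimax = 3.
-4 ≠ 3, so there is no saddle point; optimal play is mixed.
Let the attacker play North with probability p. Expected payoff against Fortify: 3p + (-4)(1−p) = 7p − 4; against Screen: (-5)p + 3(1−p) = −8p + 3.
Setting these equal: 7p − 4 = −8p + 3 ⇒ 15p = 7 ⇒ p = 7/15, and the value is (7)·(7/15) − 4 = -11/15.
For the defender: with q = P(Fortify), equating North's and South's payoffs gives 8q − 5 = −7q + 3 ⇒ q = 8/15.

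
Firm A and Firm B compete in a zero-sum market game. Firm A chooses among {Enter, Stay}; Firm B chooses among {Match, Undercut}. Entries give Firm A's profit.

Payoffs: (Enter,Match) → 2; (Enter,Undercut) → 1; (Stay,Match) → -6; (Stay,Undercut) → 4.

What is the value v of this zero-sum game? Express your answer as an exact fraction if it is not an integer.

14/11

Row minima: Enter → 1, Stay → -6; maximin = 1.
Column maxima: Match → 2, Undercut → 4; minimax = 2.
1 ≠ 2, so there is no saddle point; optimal play is mixed.
Let Firm A play Enter with probability p. Expected payoff against Match: 2p + (-6)(1−p) = 8p − 6; against Undercut: 1p + 4(1−p) = −3p + 4.
Setting these equal: 8p − 6 = −3p + 4 ⇒ 11p = 10 ⇒ p = 10/11, and the value is (8)·(10/11) − 6 = 14/11.
For Firm B: with q = P(Match), equating Enter's and Stay's payoffs gives q + 1 = −10q + 4 ⇒ q = 3/11.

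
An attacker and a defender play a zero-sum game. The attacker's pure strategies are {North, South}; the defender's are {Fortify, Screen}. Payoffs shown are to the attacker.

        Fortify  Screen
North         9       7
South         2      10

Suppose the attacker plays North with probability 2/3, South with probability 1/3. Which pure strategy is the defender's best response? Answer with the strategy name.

Fortify

If the defender plays Fortify, the attacker's expected payoff is (2/3)·9 + (1/3)·2 = 20/3.
If the defender plays Screen, the attacker's expected payoff is (2/3)·7 + (1/3)·10 = 8.
The defender minimizes the attacker's payoff; the smallest is 20/3, so the best response is Fortify.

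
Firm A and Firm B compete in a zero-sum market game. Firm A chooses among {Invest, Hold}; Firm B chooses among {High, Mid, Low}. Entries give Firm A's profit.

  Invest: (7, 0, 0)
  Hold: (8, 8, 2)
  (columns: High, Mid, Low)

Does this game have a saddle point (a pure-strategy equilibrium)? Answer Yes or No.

Yes

Row minima: Invest → 0, Hold → 2; maximin = 2.
Column maxima: High → 8, Mid → 8, Low → 2; minimax = 2.
maximin = minimax = 2, so a saddle point exists.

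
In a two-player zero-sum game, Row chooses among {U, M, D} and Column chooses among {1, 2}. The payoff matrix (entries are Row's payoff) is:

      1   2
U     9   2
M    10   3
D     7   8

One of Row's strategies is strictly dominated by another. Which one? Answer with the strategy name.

U

M gives a strictly higher payoff than U against every column: 10 > 9, 3 > 2.
So U is strictly dominated and Row never plays it.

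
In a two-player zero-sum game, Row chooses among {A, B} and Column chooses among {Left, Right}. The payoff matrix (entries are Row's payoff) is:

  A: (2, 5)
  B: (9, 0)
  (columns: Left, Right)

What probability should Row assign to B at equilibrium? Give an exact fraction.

Row minima: A → 2, B → 0; maximin = 2.
Column maxima: Left → 9, Right → 5; minimax = 5.
2 ≠ 5, so there is no saddle point; optimal play is mixed.
Let Row play A with probability p. Expected payoff against Left: 2p + 9(1−p) = −7p + 9; against Right: 5p + 0(1−p) = 5p.
Setting these equal: −7p + 9 = 5p ⇒ −12p = -9 ⇒ p = 3/4, and the value is (-7)·(3/4) + 9 = 15/4.
For Column: with q = P(Left), equating A's and B's payoffs gives −3q + 5 = 9q ⇒ q = 5/12.

1/4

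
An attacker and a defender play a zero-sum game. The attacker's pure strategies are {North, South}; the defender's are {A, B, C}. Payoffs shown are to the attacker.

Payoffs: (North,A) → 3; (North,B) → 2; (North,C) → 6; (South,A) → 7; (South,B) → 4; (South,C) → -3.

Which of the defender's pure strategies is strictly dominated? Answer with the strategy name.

B holds the attacker's payoff strictly below A in every row: 2 < 3, 4 < 7.
So A is strictly dominated for the defender.

A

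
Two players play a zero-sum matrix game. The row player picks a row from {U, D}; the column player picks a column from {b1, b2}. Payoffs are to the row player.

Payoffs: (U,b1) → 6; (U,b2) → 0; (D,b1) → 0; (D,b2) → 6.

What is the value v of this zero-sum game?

Row minima: U → 0, D → 0; maximin = 0.
Column maxima: b1 → 6, b2 → 6; minimax = 6.
0 ≠ 6, so there is no saddle point; optimal play is mixed.
Let the row player play U with probability p. Expected payoff against b1: 6p + 0(1−p) = 6p; against b2: 0p + 6(1−p) = −6p + 6.
Setting these equal: 6p = −6p + 6 ⇒ 12p = 6 ⇒ p = 1/2, and the value is (6)·(1/2) = 3.
For the column player: with q = P(b1), equating U's and D's payoffs gives 6q = −6q + 6 ⇒ q = 1/2.

3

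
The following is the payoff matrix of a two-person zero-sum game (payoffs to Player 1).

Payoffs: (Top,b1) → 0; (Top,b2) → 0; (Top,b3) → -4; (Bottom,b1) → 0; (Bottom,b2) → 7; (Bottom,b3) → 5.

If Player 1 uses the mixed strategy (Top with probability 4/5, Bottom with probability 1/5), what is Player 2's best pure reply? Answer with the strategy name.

b3

If Player 2 plays b1, Player 1's expected payoff is (4/5)·0 + (1/5)·0 = 0.
If Player 2 plays b2, Player 1's expected payoff is (4/5)·0 + (1/5)·7 = 7/5.
If Player 2 plays b3, Player 1's expected payoff is (4/5)·(-4) + (1/5)·5 = -11/5.
Player 2 minimizes Player 1's payoff; the smallest is -11/5, so the best response is b3.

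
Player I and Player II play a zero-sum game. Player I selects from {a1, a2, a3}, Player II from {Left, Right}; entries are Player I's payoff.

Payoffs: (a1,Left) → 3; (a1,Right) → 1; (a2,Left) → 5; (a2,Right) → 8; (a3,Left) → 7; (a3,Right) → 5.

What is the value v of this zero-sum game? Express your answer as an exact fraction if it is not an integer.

31/5

Row minima: a1 → 1, a2 → 5, a3 → 5; maximin = 5.
Column maxima: Left → 7, Right → 8; minimax = 7.
5 ≠ 7, so there is no saddle point; optimal play is mixed.
a1 is strictly dominated by a2, so Player I never plays it.
On the remaining 2×2 (a2, a3 vs Left, Right):
Let Player I play a2 with probability p. Expected payoff against Left: 5p + 7(1−p) = −2p + 7; against Right: 8p + 5(1−p) = 3p + 5.
Setting these equal: −2p + 7 = 3p + 5 ⇒ −5p = -2 ⇒ p = 2/5, and the value is (-2)·(2/5) + 7 = 31/5.
For Player II: with q = P(Left), equating a2's and a3's payoffs gives −3q + 8 = 2q + 5 ⇒ q = 3/5.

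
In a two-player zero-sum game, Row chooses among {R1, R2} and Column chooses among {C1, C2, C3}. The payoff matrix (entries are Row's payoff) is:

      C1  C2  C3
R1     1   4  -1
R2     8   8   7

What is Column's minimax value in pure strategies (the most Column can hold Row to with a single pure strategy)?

7

Column maxima: C1 → 8, C2 → 8, C3 → 7.
The smallest of these is 7.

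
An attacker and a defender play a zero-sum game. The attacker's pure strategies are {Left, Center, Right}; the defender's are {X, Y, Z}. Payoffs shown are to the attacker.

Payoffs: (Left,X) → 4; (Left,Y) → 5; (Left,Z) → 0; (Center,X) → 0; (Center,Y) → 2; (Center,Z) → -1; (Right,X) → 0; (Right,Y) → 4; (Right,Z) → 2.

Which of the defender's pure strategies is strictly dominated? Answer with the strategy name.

X holds the attacker's payoff strictly below Y in every row: 4 < 5, 0 < 2, 0 < 4.
So Y is strictly dominated for the defender.

Y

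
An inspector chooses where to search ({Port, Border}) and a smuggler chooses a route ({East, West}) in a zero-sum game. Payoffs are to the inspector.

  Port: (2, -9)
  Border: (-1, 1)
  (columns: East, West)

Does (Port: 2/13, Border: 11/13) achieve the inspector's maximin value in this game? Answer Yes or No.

Yes

Against East this mix gives (2/13)·2 + (11/13)·(-1) = -7/13.
Against West this mix gives (2/13)·(-9) + (11/13)·1 = -7/13.
All of the smuggler's active replies (East, West) yield -7/13, and no column does worse for the inspector. The mix makes the smuggler indifferent and guarantees -7/13, so it is optimal.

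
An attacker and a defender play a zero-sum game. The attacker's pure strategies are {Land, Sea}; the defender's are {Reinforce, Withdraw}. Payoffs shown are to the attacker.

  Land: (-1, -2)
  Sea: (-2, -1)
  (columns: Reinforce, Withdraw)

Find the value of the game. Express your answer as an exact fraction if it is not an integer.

Row minima: Land → -2, Sea → -2; maximin = -2.
Column maxima: Reinforce → -1, Withdraw → -1; minimax = -1.
-2 ≠ -1, so there is no saddle point; optimal play is mixed.
Let the attacker play Land with probability p. Expected payoff against Reinforce: (-1)p + (-2)(1−p) = p − 2; against Withdraw: (-2)p + (-1)(1−p) = −p − 1.
Setting these equal: p − 2 = −p − 1 ⇒ 2p = 1 ⇒ p = 1/2, and the value is (1)·(1/2) − 2 = -3/2.
For the defender: with q = P(Reinforce), equating Land's and Sea's payoffs gives q − 2 = −q − 1 ⇒ q = 1/2.

-3/2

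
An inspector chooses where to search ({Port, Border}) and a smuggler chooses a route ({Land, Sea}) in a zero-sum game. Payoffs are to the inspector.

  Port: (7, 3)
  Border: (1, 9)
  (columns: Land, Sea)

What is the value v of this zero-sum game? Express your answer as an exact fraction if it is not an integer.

5

Row minima: Port → 3, Border → 1; maximin = 3.
Column maxima: Land → 7, Sea → 9; minimax = 7.
3 ≠ 7, so there is no saddle point; optimal play is mixed.
Let the inspector play Port with probability p. Expected payoff against Land: 7p + 1(1−p) = 6p + 1; against Sea: 3p + 9(1−p) = −6p + 9.
Setting these equal: 6p + 1 = −6p + 9 ⇒ 12p = 8 ⇒ p = 2/3, and the value is (6)·(2/3) + 1 = 5.
For the smuggler: with q = P(Land), equating Port's and Border's payoffs gives 4q + 3 = −8q + 9 ⇒ q = 1/2.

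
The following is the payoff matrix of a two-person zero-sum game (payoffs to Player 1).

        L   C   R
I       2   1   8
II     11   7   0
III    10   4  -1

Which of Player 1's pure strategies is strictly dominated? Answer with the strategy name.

III

II gives a strictly higher payoff than III against every column: 11 > 10, 7 > 4, 0 > -1.
So III is strictly dominated and Player 1 never plays it.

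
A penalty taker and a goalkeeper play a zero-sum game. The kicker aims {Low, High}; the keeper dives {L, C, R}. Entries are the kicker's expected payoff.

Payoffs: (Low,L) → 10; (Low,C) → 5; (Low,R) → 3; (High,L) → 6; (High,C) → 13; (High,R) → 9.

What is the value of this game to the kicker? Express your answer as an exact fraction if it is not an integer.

Row minima: Low → 3, High → 6; maximin = 6.
Column maxima: L → 10, C → 13, R → 9; minimax = 9.
6 ≠ 9, so there is no saddle point; optimal play is mixed.
C is strictly dominated by R (it gives the kicker strictly more in every row), so the keeper never plays it.
On the remaining 2×2 (Low, High vs L, R):
Let the kicker play Low with probability p. Expected payoff against L: 10p + 6(1−p) = 4p + 6; against R: 3p + 9(1−p) = −6p + 9.
Setting these equal: 4p + 6 = −6p + 9 ⇒ 10p = 3 ⇒ p = 3/10, and the value is (4)·(3/10) + 6 = 36/5.
For the keeper: with q = P(L), equating Low's and High's payoffs gives 7q + 3 = −3q + 9 ⇒ q = 3/5.

36/5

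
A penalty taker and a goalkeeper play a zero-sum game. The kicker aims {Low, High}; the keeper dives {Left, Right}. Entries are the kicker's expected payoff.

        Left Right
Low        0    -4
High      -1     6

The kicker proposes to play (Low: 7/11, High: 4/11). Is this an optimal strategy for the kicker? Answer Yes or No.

Yes

Against Left this mix gives (7/11)·0 + (4/11)·(-1) = -4/11.
Against Right this mix gives (7/11)·(-4) + (4/11)·6 = -4/11.
All of the keeper's active replies (Left, Right) yield -4/11, and no column does worse for the kicker. The mix makes the keeper indifferent and guarantees -4/11, so it is optimal.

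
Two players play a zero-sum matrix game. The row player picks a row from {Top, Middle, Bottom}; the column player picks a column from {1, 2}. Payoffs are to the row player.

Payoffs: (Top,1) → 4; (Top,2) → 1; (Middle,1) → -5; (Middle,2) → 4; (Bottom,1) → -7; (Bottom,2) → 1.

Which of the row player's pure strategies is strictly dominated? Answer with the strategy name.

Bottom

Middle gives a strictly higher payoff than Bottom against every column: -5 > -7, 4 > 1.
So Bottom is strictly dominated and the row player never plays it.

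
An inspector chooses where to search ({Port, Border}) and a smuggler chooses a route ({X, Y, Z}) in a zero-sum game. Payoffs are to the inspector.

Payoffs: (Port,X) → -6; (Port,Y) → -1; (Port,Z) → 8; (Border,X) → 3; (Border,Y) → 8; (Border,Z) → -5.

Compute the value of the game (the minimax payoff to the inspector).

Row minima: Port → -6, Border → -5; maximin = -5.
Column maxima: X → 3, Y → 8, Z → 8; minimax = 3.
-5 ≠ 3, so there is no saddle point; optimal play is mixed.
Y is strictly dominated by X (it gives the inspector strictly more in every row), so the smuggler never plays it.
On the remaining 2×2 (Port, Border vs X, Z):
Let the inspector play Port with probability p. Expected payoff against X: (-6)p + 3(1−p) = −9p + 3; against Z: 8p + (-5)(1−p) = 13p − 5.
Setting these equal: −9p + 3 = 13p − 5 ⇒ −22p = -8 ⇒ p = 4/11, and the value is (-9)·(4/11) + 3 = -3/11.
For the smuggler: with q = P(X), equating Port's and Border's payoffs gives −14q + 8 = 8q − 5 ⇒ q = 13/22.

-3/11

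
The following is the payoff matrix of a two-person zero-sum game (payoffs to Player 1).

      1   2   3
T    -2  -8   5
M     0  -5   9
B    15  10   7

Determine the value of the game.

125/17

Row minima: T → -8, M → -5, B → 7; maximin = 7.
Column maxima: 1 → 15, 2 → 10, 3 → 9; minimax = 9.
7 ≠ 9, so there is no saddle point; optimal play is mixed.
T is strictly dominated by M, so Player 1 never plays it.
1 is strictly dominated by 2 (it gives Player 1 strictly more in every row), so Player 2 never plays it.
On the remaining 2×2 (M, B vs 2, 3):
Let Player 1 play M with probability p. Expected payoff against 2: (-5)p + 10(1−p) = −15p + 10; against 3: 9p + 7(1−p) = 2p + 7.
Setting these equal: −15p + 10 = 2p + 7 ⇒ −17p = -3 ⇒ p = 3/17, and the value is (-15)·(3/17) + 10 = 125/17.
For Player 2: with q = P(2), equating M's and B's payoffs gives −14q + 9 = 3q + 7 ⇒ q = 2/17.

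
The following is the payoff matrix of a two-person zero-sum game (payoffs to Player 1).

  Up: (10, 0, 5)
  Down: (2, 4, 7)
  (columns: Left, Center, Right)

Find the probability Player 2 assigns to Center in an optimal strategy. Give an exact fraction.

2/3

Row minima: Up → 0, Down → 2; maximin = 2.
Column maxima: Left → 10, Center → 4, Right → 7; minimax = 4.
2 ≠ 4, so there is no saddle point; optimal play is mixed.
Right is strictly dominated by Center (it gives Player 1 strictly more in every row), so Player 2 never plays it.
On the remaining 2×2 (Up, Down vs Left, Center):
Let Player 1 play Up with probability p. Expected payoff against Left: 10p + 2(1−p) = 8p + 2; against Center: 0p + 4(1−p) = −4p + 4.
Setting these equal: 8p + 2 = −4p + 4 ⇒ 12p = 2 ⇒ p = 1/6, and the value is (8)·(1/6) + 2 = 10/3.
For Player 2: with q = P(Left), equating Up's and Down's payoffs gives 10q = −2q + 4 ⇒ q = 1/3.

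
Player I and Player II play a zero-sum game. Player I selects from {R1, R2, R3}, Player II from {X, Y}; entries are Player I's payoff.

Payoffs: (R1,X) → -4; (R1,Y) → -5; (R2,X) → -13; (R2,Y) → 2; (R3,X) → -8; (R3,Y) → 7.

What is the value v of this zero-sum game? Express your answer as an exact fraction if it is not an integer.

-17/4

Row minima: R1 → -5, R2 → -13, R3 → -8; maximin = -5.
Column maxima: X → -4, Y → 7; minimax = -4.
-5 ≠ -4, so there is no saddle point; optimal play is mixed.
R2 is strictly dominated by R3, so Player I never plays it.
On the remaining 2×2 (R1, R3 vs X, Y):
Let Player I play R1 with probability p. Expected payoff against X: (-4)p + (-8)(1−p) = 4p − 8; against Y: (-5)p + 7(1−p) = −12p + 7.
Setting these equal: 4p − 8 = −12p + 7 ⇒ 16p = 15 ⇒ p = 15/16, and the value is (4)·(15/16) − 8 = -17/4.
For Player II: with q = P(X), equating R1's and R3's payoffs gives q − 5 = −15q + 7 ⇒ q = 3/4.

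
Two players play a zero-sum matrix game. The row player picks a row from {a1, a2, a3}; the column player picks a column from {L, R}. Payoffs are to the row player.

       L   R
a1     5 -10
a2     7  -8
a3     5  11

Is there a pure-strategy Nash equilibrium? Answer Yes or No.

Row minima: a1 → -10, a2 → -8, a3 → 5; maximin = 5.
Column maxima: L → 7, R → 11; minimax = 7.
5 ≠ 7, so no pure-strategy equilibrium exists.

No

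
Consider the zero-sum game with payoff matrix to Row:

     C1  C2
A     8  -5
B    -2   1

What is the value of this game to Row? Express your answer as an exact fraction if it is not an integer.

Row minima: A → -5, B → -2; maximin = -2.
Column maxima: C1 → 8, C2 → 1; minimax = 1.
-2 ≠ 1, so there is no saddle point; optimal play is mixed.
Let Row play A with probability p. Expected payoff against C1: 8p + (-2)(1−p) = 10p − 2; against C2: (-5)p + 1(1−p) = −6p + 1.
Setting these equal: 10p − 2 = −6p + 1 ⇒ 16p = 3 ⇒ p = 3/16, and the value is (10)·(3/16) − 2 = -1/8.
For Column: with q = P(C1), equating A's and B's payoffs gives 13q − 5 = −3q + 1 ⇒ q = 3/8.

-1/8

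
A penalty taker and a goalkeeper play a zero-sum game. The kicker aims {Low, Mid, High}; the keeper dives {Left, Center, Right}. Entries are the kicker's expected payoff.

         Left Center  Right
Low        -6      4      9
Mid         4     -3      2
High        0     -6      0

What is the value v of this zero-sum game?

Row minima: Low → -6, Mid → -3, High → -6; maximin = -3.
Column maxima: Left → 4, Center → 4, Right → 9; minimax = 4.
-3 ≠ 4, so there is no saddle point; optimal play is mixed.
High is strictly dominated by Mid, so the kicker never plays it.
Right is strictly dominated by Center (it gives the kicker strictly more in every row), so the keeper never plays it.
On the remaining 2×2 (Low, Mid vs Left, Center):
Let the kicker play Low with probability p. Expected payoff against Left: (-6)p + 4(1−p) = −10p + 4; against Center: 4p + (-3)(1−p) = 7p − 3.
Setting these equal: −10p + 4 = 7p − 3 ⇒ −17p = -7 ⇒ p = 7/17, and the value is (-10)·(7/17) + 4 = -2/17.
For the keeper: with q = P(Left), equating Low's and Mid's payoffs gives −10q + 4 = 7q − 3 ⇒ q = 7/17.

-2/17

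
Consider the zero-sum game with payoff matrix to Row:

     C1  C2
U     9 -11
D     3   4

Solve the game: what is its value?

23/7

Row minima: U → -11, D → 3; maximin = 3.
Column maxima: C1 → 9, C2 → 4; minimax = 4.
3 ≠ 4, so there is no saddle point; optimal play is mixed.
Let Row play U with probability p. Expected payoff against C1: 9p + 3(1−p) = 6p + 3; against C2: (-11)p + 4(1−p) = −15p + 4.
Setting these equal: 6p + 3 = −15p + 4 ⇒ 21p = 1 ⇒ p = 1/21, and the value is (6)·(1/21) + 3 = 23/7.
For Column: with q = P(C1), equating U's and D's payoffs gives 20q − 11 = −q + 4 ⇒ q = 5/7.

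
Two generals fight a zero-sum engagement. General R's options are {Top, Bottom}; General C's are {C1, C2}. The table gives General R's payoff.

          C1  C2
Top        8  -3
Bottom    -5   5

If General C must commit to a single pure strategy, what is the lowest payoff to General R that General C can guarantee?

5

Column maxima: C1 → 8, C2 → 5.
The smallest of these is 5.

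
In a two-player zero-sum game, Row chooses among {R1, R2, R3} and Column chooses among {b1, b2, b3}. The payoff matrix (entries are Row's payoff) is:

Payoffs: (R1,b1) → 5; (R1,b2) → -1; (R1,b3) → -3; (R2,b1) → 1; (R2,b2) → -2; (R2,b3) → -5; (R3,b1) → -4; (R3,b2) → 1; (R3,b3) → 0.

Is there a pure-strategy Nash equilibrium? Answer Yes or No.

No

Row minima: R1 → -3, R2 → -5, R3 → -4; maximin = -3.
Column maxima: b1 → 5, b2 → 1, b3 → 0; minimax = 0.
-3 ≠ 0, so no pure-strategy equilibrium exists.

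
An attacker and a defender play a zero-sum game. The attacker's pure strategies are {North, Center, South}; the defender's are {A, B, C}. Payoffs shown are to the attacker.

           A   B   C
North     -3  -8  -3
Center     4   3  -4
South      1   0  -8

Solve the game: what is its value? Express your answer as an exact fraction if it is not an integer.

-41/12

Row minima: North → -8, Center → -4, South → -8; maximin = -4.
Column maxima: A → 4, B → 3, C → -3; minimax = -3.
-4 ≠ -3, so there is no saddle point; optimal play is mixed.
South is strictly dominated by Center, so the attacker never plays it.
A is strictly dominated by B (it gives the attacker strictly more in every row), so the defender never plays it.
On the remaining 2×2 (North, Center vs B, C):
Let the attacker play North with probability p. Expected payoff against B: (-8)p + 3(1−p) = −11p + 3; against C: (-3)p + (-4)(1−p) = p − 4.
Setting these equal: −11p + 3 = p − 4 ⇒ −12p = -7 ⇒ p = 7/12, and the value is (-11)·(7/12) + 3 = -41/12.
For the defender: with q = P(B), equating North's and Center's payoffs gives −5q − 3 = 7q − 4 ⇒ q = 1/12.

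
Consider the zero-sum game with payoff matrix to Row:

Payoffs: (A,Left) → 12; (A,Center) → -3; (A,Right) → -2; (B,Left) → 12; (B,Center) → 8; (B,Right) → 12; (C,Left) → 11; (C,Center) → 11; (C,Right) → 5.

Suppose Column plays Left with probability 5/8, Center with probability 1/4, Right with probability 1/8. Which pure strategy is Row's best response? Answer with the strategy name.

B

Expected payoff of A: (5/8)·12 + (1/4)·(-3) + (1/8)·(-2) = 13/2.
Expected payoff of B: (5/8)·12 + (1/4)·8 + (1/8)·12 = 11.
Expected payoff of C: (5/8)·11 + (1/4)·11 + (1/8)·5 = 41/4.
The largest is 11, so Row's best response is B.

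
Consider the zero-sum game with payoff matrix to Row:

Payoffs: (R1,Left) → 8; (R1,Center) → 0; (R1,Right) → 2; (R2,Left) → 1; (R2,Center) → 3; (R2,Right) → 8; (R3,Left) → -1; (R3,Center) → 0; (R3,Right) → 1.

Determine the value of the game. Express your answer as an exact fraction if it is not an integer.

12/5

Row minima: R1 → 0, R2 → 1, R3 → -1; maximin = 1.
Column maxima: Left → 8, Center → 3, Right → 8; minimax = 3.
1 ≠ 3, so there is no saddle point; optimal play is mixed.
R3 is strictly dominated by R2, so Row never plays it.
Right is strictly dominated by Center (it gives Row strictly more in every row), so Column never plays it.
On the remaining 2×2 (R1, R2 vs Left, Center):
Let Row play R1 with probability p. Expected payoff against Left: 8p + 1(1−p) = 7p + 1; against Center: 0p + 3(1−p) = −3p + 3.
Setting these equal: 7p + 1 = −3p + 3 ⇒ 10p = 2 ⇒ p = 1/5, and the value is (7)·(1/5) + 1 = 12/5.
For Column: with q = P(Left), equating R1's and R2's payoffs gives 8q = −2q + 3 ⇒ q = 3/10.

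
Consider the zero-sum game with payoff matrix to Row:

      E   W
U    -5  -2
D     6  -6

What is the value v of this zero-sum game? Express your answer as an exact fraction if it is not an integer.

-14/5

Row minima: U → -5, D → -6; maximin = -5.
Column maxima: E → 6, W → -2; minimax = -2.
-5 ≠ -2, so there is no saddle point; optimal play is mixed.
Let Row play U with probability p. Expected payoff against E: (-5)p + 6(1−p) = −11p + 6; against W: (-2)p + (-6)(1−p) = 4p − 6.
Setting these equal: −11p + 6 = 4p − 6 ⇒ −15p = -12 ⇒ p = 4/5, and the value is (-11)·(4/5) + 6 = -14/5.
For Column: with q = P(E), equating U's and D's payoffs gives −3q − 2 = 12q − 6 ⇒ q = 4/15.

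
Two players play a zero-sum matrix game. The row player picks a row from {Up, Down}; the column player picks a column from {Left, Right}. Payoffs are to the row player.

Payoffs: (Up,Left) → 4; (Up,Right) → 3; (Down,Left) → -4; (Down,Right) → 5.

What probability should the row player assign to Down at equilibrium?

1/10

Row minima: Up → 3, Down → -4; maximin = 3.
Column maxima: Left → 4, Right → 5; minimax = 4.
3 ≠ 4, so there is no saddle point; optimal play is mixed.
Let the row player play Up with probability p. Expected payoff against Left: 4p + (-4)(1−p) = 8p − 4; against Right: 3p + 5(1−p) = −2p + 5.
Setting these equal: 8p − 4 = −2p + 5 ⇒ 10p = 9 ⇒ p = 9/10, and the value is (8)·(9/10) − 4 = 16/5.
For the column player: with q = P(Left), equating Up's and Down's payoffs gives q + 3 = −9q + 5 ⇒ q = 1/5.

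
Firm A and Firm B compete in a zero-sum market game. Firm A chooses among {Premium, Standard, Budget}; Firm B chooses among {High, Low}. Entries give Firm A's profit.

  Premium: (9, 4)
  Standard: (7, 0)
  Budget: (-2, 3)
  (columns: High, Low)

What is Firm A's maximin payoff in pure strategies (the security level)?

4

Row minima: Premium → 4, Standard → 0, Budget → -2.
The best of these is 4.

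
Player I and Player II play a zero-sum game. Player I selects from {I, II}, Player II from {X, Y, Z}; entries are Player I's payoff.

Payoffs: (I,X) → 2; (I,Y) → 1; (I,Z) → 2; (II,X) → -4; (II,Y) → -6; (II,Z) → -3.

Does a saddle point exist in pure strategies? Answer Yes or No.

Row minima: I → 1, II → -6; maximin = 1.
Column maxima: X → 2, Y → 1, Z → 2; minimax = 1.
maximin = minimax = 1, so a saddle point exists.

Yes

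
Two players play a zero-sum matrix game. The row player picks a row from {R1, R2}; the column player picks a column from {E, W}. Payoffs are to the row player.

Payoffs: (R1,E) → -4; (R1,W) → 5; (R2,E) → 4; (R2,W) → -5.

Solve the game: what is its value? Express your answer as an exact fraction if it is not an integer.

0

Row minima: R1 → -4, R2 → -5; maximin = -4.
Column maxima: E → 4, W → 5; minimax = 4.
-4 ≠ 4, so there is no saddle point; optimal play is mixed.
Let the row player play R1 with probability p. Expected payoff against E: (-4)p + 4(1−p) = −8p + 4; against W: 5p + (-5)(1−p) = 10p − 5.
Setting these equal: −8p + 4 = 10p − 5 ⇒ −18p = -9 ⇒ p = 1/2, and the value is (-8)·(1/2) + 4 = 0.
For the column player: with q = P(E), equating R1's and R2's payoffs gives −9q + 5 = 9q − 5 ⇒ q = 5/9.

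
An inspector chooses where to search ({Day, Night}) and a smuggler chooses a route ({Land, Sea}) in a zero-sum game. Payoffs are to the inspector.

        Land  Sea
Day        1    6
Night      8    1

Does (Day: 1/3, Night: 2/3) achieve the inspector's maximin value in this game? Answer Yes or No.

No

Against Land this mix gives (1/3)·1 + (2/3)·8 = 17/3.
Against Sea this mix gives (1/3)·6 + (2/3)·1 = 8/3.
The smuggler will play Sea, holding the inspector to 8/3. Shifting weight toward the row that does better against Sea would raise this floor (the equalizing mix achieves 47/12 against both Sea and Land), so the proposed strategy is not optimal.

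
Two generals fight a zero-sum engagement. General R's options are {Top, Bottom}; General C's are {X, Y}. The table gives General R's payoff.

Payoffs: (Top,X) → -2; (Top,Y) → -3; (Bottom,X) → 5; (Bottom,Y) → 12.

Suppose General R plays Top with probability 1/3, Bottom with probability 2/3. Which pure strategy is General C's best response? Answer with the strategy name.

X

If General C plays X, General R's expected payoff is (1/3)·(-2) + (2/3)·5 = 8/3.
If General C plays Y, General R's expected payoff is (1/3)·(-3) + (2/3)·12 = 7.
General C minimizes General R's payoff; the smallest is 8/3, so the best response is X.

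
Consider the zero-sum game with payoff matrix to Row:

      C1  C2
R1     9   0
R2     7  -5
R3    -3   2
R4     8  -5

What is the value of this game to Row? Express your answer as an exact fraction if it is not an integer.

Row minima: R1 → 0, R2 → -5, R3 → -3, R4 → -5; maximin = 0.
Column maxima: C1 → 9, C2 → 2; minimax = 2.
0 ≠ 2, so there is no saddle point; optimal play is mixed.
R2 is strictly dominated by R1, so Row never plays it.
R4 is strictly dominated by R1, so Row never plays it.
On the remaining 2×2 (R1, R3 vs C1, C2):
Let Row play R1 with probability p. Expected payoff against C1: 9p + (-3)(1−p) = 12p − 3; against C2: 0p + 2(1−p) = −2p + 2.
Setting these equal: 12p − 3 = −2p + 2 ⇒ 14p = 5 ⇒ p = 5/14, and the value is (12)·(5/14) − 3 = 9/7.
For Column: with q = P(C1), equating R1's and R3's payoffs gives 9q = −5q + 2 ⇒ q = 1/7.

9/7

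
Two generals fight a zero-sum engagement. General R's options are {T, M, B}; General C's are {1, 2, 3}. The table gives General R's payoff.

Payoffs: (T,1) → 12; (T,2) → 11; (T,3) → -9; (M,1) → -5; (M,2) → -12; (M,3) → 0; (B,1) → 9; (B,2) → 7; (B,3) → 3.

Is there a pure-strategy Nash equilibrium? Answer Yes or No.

Yes

Row minima: T → -9, M → -12, B → 3; maximin = 3.
Column maxima: 1 → 12, 2 → 11, 3 → 3; minimax = 3.
maximin = minimax = 3, so a saddle point exists.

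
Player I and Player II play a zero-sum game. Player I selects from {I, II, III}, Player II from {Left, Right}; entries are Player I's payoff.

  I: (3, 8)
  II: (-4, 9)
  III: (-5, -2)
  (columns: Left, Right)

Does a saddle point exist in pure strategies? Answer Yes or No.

Row minima: I → 3, II → -4, III → -5; maximin = 3.
Column maxima: Left → 3, Right → 9; minimax = 3.
maximin = minimax = 3, so a saddle point exists.

Yes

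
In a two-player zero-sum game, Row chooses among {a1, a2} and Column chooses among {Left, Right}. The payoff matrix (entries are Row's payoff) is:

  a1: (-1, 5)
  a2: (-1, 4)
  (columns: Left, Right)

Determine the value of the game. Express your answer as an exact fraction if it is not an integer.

Row minima: a1 → -1, a2 → -1; maximin = -1.
Column maxima: Left → -1, Right → 5; minimax = -1.
Since maximin = minimax = -1, there is a saddle point and the value is -1.

-1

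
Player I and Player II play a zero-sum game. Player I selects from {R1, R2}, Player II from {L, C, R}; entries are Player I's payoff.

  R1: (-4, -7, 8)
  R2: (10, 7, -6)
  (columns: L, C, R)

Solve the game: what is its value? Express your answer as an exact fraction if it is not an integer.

1/2

Row minima: R1 → -7, R2 → -6; maximin = -6.
Column maxima: L → 10, C → 7, R → 8; minimax = 7.
-6 ≠ 7, so there is no saddle point; optimal play is mixed.
L is strictly dominated by C (it gives Player I strictly more in every row), so Player II never plays it.
On the remaining 2×2 (R1, R2 vs C, R):
Let Player I play R1 with probability p. Expected payoff against C: (-7)p + 7(1−p) = −14p + 7; against R: 8p + (-6)(1−p) = 14p − 6.
Setting these equal: −14p + 7 = 14p − 6 ⇒ −28p = -13 ⇒ p = 13/28, and the value is (-14)·(13/28) + 7 = 1/2.
For Player II: with q = P(C), equating R1's and R2's payoffs gives −15q + 8 = 13q − 6 ⇒ q = 1/2.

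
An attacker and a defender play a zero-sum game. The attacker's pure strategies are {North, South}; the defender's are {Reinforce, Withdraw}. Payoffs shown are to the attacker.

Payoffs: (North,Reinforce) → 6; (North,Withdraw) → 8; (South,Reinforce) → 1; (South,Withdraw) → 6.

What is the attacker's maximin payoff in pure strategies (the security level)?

Row minima: North → 6, South → 1.
The best of these is 6.

6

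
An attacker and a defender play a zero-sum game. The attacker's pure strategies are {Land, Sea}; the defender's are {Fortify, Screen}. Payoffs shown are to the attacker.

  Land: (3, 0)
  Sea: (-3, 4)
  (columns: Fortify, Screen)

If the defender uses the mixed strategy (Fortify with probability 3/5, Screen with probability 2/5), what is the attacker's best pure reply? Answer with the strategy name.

Land

Expected payoff of Land: (3/5)·3 + (2/5)·0 = 9/5.
Expected payoff of Sea: (3/5)·(-3) + (2/5)·4 = -1/5.
The largest is 9/5, so the attacker's best response is Land.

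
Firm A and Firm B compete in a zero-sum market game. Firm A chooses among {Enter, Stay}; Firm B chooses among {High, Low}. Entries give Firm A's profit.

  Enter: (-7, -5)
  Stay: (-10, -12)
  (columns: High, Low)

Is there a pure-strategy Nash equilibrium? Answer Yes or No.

Row minima: Enter → -7, Stay → -12; maximin = -7.
Column maxima: High → -7, Low → -5; minimax = -7.
maximin = minimax = -7, so a saddle point exists.

Yes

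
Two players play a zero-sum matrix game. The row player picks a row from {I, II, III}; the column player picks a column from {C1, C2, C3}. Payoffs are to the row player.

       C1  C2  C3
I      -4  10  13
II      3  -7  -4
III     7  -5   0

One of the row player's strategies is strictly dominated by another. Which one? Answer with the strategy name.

II

III gives a strictly higher payoff than II against every column: 7 > 3, -5 > -7, 0 > -4.
So II is strictly dominated and the row player never plays it.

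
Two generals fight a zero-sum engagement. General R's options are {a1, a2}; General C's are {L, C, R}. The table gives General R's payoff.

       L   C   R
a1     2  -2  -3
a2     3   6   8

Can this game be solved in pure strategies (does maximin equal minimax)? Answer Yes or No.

Yes

Row minima: a1 → -3, a2 → 3; maximin = 3.
Column maxima: L → 3, C → 6, R → 8; minimax = 3.
maximin = minimax = 3, so a saddle point exists.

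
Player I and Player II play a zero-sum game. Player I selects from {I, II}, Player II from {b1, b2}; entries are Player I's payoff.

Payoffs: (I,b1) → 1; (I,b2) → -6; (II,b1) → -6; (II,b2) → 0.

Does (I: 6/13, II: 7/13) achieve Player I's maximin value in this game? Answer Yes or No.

Yes

Against b1 this mix gives (6/13)·1 + (7/13)·(-6) = -36/13.
Against b2 this mix gives (6/13)·(-6) + (7/13)·0 = -36/13.
All of Player II's active replies (b1, b2) yield -36/13, and no column does worse for Player I. The mix makes Player II indifferent and guarantees -36/13, so it is optimal.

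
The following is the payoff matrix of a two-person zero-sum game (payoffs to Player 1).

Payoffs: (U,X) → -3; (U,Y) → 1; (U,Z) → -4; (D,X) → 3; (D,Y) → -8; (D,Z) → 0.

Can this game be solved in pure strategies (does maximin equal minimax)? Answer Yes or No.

Row minima: U → -4, D → -8; maximin = -4.
Column maxima: X → 3, Y → 1, Z → 0; minimax = 0.
-4 ≠ 0, so no pure-strategy equilibrium exists.

No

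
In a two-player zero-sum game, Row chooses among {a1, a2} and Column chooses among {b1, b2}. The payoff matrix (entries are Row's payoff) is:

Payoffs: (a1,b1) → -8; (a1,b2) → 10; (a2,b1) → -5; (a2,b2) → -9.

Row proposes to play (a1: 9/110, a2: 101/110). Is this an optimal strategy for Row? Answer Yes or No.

Against b1 this mix gives (9/110)·(-8) + (101/110)·(-5) = -577/110.
Against b2 this mix gives (9/110)·10 + (101/110)·(-9) = -819/110.
Column will play b2, holding Row to -819/110. Shifting weight toward the row that does better against b2 would raise this floor (the equalizing mix achieves -61/11 against both b2 and b1), so the proposed strategy is not optimal.

No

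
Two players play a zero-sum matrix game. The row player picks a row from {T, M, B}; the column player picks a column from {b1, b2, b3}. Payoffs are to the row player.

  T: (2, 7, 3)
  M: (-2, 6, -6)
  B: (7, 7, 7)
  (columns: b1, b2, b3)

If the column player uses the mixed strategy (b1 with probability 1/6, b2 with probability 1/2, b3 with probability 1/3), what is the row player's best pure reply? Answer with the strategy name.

Expected payoff of T: (1/6)·2 + (1/2)·7 + (1/3)·3 = 29/6.
Expected payoff of M: (1/6)·(-2) + (1/2)·6 + (1/3)·(-6) = 2/3.
Expected payoff of B: (1/6)·7 + (1/2)·7 + (1/3)·7 = 7.
The largest is 7, so the row player's best response is B.

B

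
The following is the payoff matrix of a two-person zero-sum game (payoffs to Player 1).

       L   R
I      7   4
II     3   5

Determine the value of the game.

Row minima: I → 4, II → 3; maximin = 4.
Column maxima: L → 7, R → 5; minimax = 5.
4 ≠ 5, so there is no saddle point; optimal play is mixed.
Let Player 1 play I with probability p. Expected payoff against L: 7p + 3(1−p) = 4p + 3; against R: 4p + 5(1−p) = −p + 5.
Setting these equal: 4p + 3 = −p + 5 ⇒ 5p = 2 ⇒ p = 2/5, and the value is (4)·(2/5) + 3 = 23/5.
For Player 2: with q = P(L), equating I's and II's payoffs gives 3q + 4 = −2q + 5 ⇒ q = 1/5.

23/5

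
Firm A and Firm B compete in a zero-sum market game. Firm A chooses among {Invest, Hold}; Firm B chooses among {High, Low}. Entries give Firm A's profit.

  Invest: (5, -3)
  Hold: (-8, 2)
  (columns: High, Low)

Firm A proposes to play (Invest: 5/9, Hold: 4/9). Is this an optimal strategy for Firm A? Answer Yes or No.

Yes

Against High this mix gives (5/9)·5 + (4/9)·(-8) = -7/9.
Against Low this mix gives (5/9)·(-3) + (4/9)·2 = -7/9.
All of Firm B's active replies (High, Low) yield -7/9, and no column does worse for Firm A. The mix makes Firm B indifferent and guarantees -7/9, so it is optimal.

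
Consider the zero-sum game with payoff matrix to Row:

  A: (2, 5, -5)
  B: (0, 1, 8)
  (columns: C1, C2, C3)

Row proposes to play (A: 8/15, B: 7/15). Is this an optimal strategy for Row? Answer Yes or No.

Against C1 this mix gives (8/15)·2 + (7/15)·0 = 16/15.
Against C2 this mix gives (8/15)·5 + (7/15)·1 = 47/15.
Against C3 this mix gives (8/15)·(-5) + (7/15)·8 = 16/15.
All of Column's active replies (C1, C3) yield 16/15, and no column does worse for Row. The mix makes Column indifferent and guarantees 16/15, so it is optimal.

Yes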